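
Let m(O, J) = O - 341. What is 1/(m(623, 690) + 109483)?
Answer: 1/109765 ≈ 9.1104e-6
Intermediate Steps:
m(O, J) = -341 + O
1/(m(623, 690) + 109483) = 1/((-341 + 623) + 109483) = 1/(282 + 109483) = 1/109765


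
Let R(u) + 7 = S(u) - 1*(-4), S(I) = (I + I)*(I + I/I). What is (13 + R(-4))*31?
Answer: 1054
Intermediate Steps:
S(I) = 2*I*(1 + I) (S(I) = (2*I)*(I + 1) = (2*I)*(1 + I) = 2*I*(1 + I))
R(u) = -3 + 2*u*(1 + u) (R(u) = -7 + (2*u*(1 + u) - 1*(-4)) = -7 + (2*u*(1 + u) + 4) = -7 + (4 + 2*u*(1 + u)) = -3 + 2*u*(1 + u))
(13 + R(-4))*31 = (13 + (-3 + 2*(-4)*(1 - 4)))*31 = (13 + (-3 + 2*(-4)*(-3)))*31 = (13 + (-3 + 24))*31 = (13 + 21)*31 = 34*31 = 1054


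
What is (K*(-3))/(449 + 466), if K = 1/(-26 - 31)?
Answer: 1/17385 ≈ 5.7521e-5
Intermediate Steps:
K = -1/57 (K = 1/(-57) = -1/57 ≈ -0.017544)
(K*(-3))/(449 + 466) = (-1/57*(-3))/(449 + 466) = (1/19)/915 = (1/19)*(1/915) = 1/17385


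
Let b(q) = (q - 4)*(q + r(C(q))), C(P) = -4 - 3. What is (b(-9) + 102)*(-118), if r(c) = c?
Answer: -36580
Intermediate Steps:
C(P) = -7
b(q) = (-7 + q)*(-4 + q) (b(q) = (q - 4)*(q - 7) = (-4 + q)*(-7 + q) = (-7 + q)*(-4 + q))
(b(-9) + 102)*(-118) = ((28 + (-9)² - 11*(-9)) + 102)*(-118) = ((28 + 81 + 99) + 102)*(-118) = (208 + 102)*(-118) = 310*(-118) = -36580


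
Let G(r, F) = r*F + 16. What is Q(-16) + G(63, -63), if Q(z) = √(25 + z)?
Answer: -3950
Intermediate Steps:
G(r, F) = 16 + F*r (G(r, F) = F*r + 16 = 16 + F*r)
Q(-16) + G(63, -63) = √(25 - 16) + (16 - 63*63) = √9 + (16 - 3969) = 3 - 3953 = -3950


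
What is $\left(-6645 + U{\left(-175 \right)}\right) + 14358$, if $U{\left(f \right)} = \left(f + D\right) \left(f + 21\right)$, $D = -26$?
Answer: $38667$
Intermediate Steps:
$U{\left(f \right)} = \left(-26 + f\right) \left(21 + f\right)$ ($U{\left(f \right)} = \left(f - 26\right) \left(f + 21\right) = \left(-26 + f\right) \left(21 + f\right)$)
$\left(-6645 + U{\left(-175 \right)}\right) + 14358 = \left(-6645 - \left(-329 - 30625\right)\right) + 14358 = \left(-6645 + \left(-546 + 30625 + 875\right)\right) + 14358 = \left(-6645 + 30954\right) + 14358 = 24309 + 14358 = 38667$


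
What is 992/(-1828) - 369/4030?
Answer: -1168073/1841710 ≈ -0.63423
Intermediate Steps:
992/(-1828) - 369/4030 = 992*(-1/1828) - 369*1/4030 = -248/457 - 369/4030 = -1168073/1841710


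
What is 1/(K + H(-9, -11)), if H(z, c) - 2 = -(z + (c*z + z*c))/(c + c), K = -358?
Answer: -22/7643 ≈ -0.0028784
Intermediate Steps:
H(z, c) = 2 - (z + 2*c*z)/(2*c) (H(z, c) = 2 - (z + (c*z + z*c))/(c + c) = 2 - (z + (c*z + c*z))/(2*c) = 2 - (z + 2*c*z)*1/(2*c) = 2 - (z + 2*c*z)/(2*c))
1/(K + H(-9, -11)) = 1/(-358 + (2 - 1*(-9) - ½*(-9)/(-11))) = 1/(-358 + (2 + 9 - ½*(-9)*(-1/11))) = 1/(-358 + (2 + 9 - 9/22)) = 1/(-358 + 233/22) = 1/(-7643/22) = -22/7643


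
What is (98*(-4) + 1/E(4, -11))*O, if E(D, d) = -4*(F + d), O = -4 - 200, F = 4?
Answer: 559725/7 ≈ 79961.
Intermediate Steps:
O = -204
E(D, d) = -16 - 4*d (E(D, d) = -4*(4 + d) = -16 - 4*d)
(98*(-4) + 1/E(4, -11))*O = (98*(-4) + 1/(-16 - 4*(-11)))*(-204) = (-392 + 1/(-16 + 44))*(-204) = (-392 + 1/28)*(-204) = -10975/28*(-204) = 559725/7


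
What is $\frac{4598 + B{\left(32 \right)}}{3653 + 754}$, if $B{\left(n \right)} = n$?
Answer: $\frac{4630}{4407} \approx 1.0506$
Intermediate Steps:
$\frac{4598 + B{\left(32 \right)}}{3653 + 754} = \frac{4598 + 32}{3653 + 754} = \frac{4630}{4407}$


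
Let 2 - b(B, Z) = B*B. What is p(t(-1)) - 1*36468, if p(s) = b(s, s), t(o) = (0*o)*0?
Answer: -36466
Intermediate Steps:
b(B, Z) = 2 - B² (b(B, Z) = 2 - B*B = 2 - B²)
t(o) = 0 (t(o) = 0*0 = 0)
p(s) = 2 - s²
p(t(-1)) - 1*36468 = (2 - 1*0²) - 1*36468 = (2 - 1*0) - 36468 = (2 + 0) - 36468 = 2 - 36468 = -36466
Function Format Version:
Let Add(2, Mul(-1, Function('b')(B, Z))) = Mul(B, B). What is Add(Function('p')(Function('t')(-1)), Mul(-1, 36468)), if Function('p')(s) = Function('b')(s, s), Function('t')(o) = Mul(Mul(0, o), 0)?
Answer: -36466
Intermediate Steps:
Function('b')(B, Z) = Add(2, Mul(-1, Pow(B, 2))) (Function('b')(B, Z) = Add(2, Mul(-1, Mul(B, B))) = Add(2, Mul(-1, Pow(B, 2))))
Function('t')(o) = 0 (Function('t')(o) = Mul(0, 0) = 0)
Function('p')(s) = Add(2, Mul(-1, Pow(s, 2)))
Add(Function('p')(Function('t')(-1)), Mul(-1, 36468)) = Add(Add(2, Mul(-1, Pow(0, 2))), Mul(-1, 36468)) = Add(Add(2, Mul(-1, 0)), -36468) = Add(Add(2, 0), -36468) = Add(2, -36468) = -36466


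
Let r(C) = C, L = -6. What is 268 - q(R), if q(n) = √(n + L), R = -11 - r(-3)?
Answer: 268 - I*√14 ≈ 268.0 - 3.7417*I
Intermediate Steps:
R = -8 (R = -11 - 1*(-3) = -11 + 3 = -8)
q(n) = √(-6 + n) (q(n) = √(n - 6) = √(-6 + n))
268 - q(R) = 268 - √(-6 - 8) = 268 - √(-14) = 268 - I*√14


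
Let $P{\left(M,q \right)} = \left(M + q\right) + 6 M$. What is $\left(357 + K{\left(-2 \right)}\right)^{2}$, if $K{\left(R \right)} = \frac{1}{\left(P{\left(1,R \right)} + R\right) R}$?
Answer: $\frac{4583881}{36} \approx 1.2733 \cdot 10^{5}$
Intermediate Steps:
$P{\left(M,q \right)} = q + 7 M$
$K{\left(R \right)} = \frac{1}{R \left(7 + 2 R\right)}$ ($K{\left(R \right)} = \frac{1}{\left(\left(R + 7 \cdot 1\right) + R\right) R} = \frac{1}{\left(\left(R + 7\right) + R\right) R} = \frac{1}{\left(\left(7 + R\right) + R\right) R} = \frac{1}{\left(7 + 2 R\right) R} = \frac{1}{R \left(7 + 2 R\right)}$)
$\left(357 + K{\left(-2 \right)}\right)^{2} = \left(357 + \frac{1}{\left(-2\right) \left(7 + 2 \left(-2\right)\right)}\right)^{2} = \left(357 - \frac{1}{2 \left(7 - 4\right)}\right)^{2} = \left(357 - \frac{1}{2 \cdot 3}\right)^{2} = \left(357 - \frac{1}{6}\right)^{2} = \left(\frac{2141}{6}\right)^{2} = \frac{4583881}{36}$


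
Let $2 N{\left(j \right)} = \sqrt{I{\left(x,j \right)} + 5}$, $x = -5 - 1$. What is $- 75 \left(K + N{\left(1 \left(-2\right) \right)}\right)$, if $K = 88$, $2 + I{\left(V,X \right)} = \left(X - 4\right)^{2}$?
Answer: $-6600 - \frac{75 \sqrt{39}}{2} \approx -6834.2$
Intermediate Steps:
$x = -6$ ($x = -5 - 1 = -6$)
$I{\left(V,X \right)} = -2 + \left(-4 + X\right)^{2}$ ($I{\left(V,X \right)} = -2 + \left(X - 4\right)^{2} = -2 + \left(-4 + X\right)^{2}$)
$N{\left(j \right)} = \frac{\sqrt{3 + \left(-4 + j\right)^{2}}}{2}$ ($N{\left(j \right)} = \frac{\sqrt{\left(-2 + \left(-4 + j\right)^{2}\right) + 5}}{2} = \frac{\sqrt{3 + \left(-4 + j\right)^{2}}}{2}$)
$- 75 \left(K + N{\left(1 \left(-2\right) \right)}\right) = - 75 \left(88 + \frac{\sqrt{3 + \left(-4 + 1 \left(-2\right)\right)^{2}}}{2}\right) = - 75 \left(88 + \frac{\sqrt{3 + \left(-4 - 2\right)^{2}}}{2}\right) = - 75 \left(88 + \frac{\sqrt{3 + \left(-6\right)^{2}}}{2}\right) = - 75 \left(88 + \frac{\sqrt{3 + 36}}{2}\right) = - 75 \left(88 + \frac{\sqrt{39}}{2}\right) = -6600 - \frac{75 \sqrt{39}}{2}$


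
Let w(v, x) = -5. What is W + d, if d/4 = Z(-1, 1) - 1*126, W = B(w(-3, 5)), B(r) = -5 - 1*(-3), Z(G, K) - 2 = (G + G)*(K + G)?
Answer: -498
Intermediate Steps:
Z(G, K) = 2 + 2*G*(G + K) (Z(G, K) = 2 + (G + G)*(K + G) = 2 + (2*G)*(G + K) = 2 + 2*G*(G + K))
B(r) = -2 (B(r) = -5 + 3 = -2)
W = -2
d = -496 (d = 4*((2 + 2*(-1)**2 + 2*(-1)*1) - 1*126) = 4*((2 + 2*1 - 2) - 126) = 4*((2 + 2 - 2) - 126) = 4*(2 - 126) = 4*(-124) = -496)
W + d = -2 - 496 = -498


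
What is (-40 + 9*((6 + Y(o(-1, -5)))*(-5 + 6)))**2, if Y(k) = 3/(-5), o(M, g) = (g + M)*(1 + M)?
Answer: 1849/25 ≈ 73.960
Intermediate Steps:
o(M, g) = (1 + M)*(M + g) (o(M, g) = (M + g)*(1 + M) = (1 + M)*(M + g))
Y(k) = -3/5 (Y(k) = 3*(-1/5) = -3/5)
(-40 + 9*((6 + Y(o(-1, -5)))*(-5 + 6)))**2 = (-40 + 9*((6 - 3/5)*(-5 + 6)))**2 = (-40 + 9*((27/5)*1))**2 = (-40 + 9*(27/5))**2 = (-40 + 243/5)**2 = (43/5)**2 = 1849/25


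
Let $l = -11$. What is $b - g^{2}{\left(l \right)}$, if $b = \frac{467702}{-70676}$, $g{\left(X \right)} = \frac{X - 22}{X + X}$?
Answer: $- \frac{626723}{70676} \approx -8.8676$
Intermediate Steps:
$g{\left(X \right)} = \frac{-22 + X}{2 X}$
$b = - \frac{233851}{35338}$ ($b = 467702 \left(- \frac{1}{70676}\right) = - \frac{233851}{35338} \approx -6.6176$)
$b - g^{2}{\left(l \right)} = - \frac{233851}{35338} - \left(\frac{-22 - 11}{2 \left(-11\right)}\right)^{2} = - \frac{233851}{35338} - \left(\frac{1}{2} \left(- \frac{1}{11}\right) \left(-33\right)\right)^{2} = - \frac{233851}{35338} - \left(\frac{3}{2}\right)^{2} = - \frac{233851}{35338} - \frac{9}{4} = - \frac{626723}{70676}$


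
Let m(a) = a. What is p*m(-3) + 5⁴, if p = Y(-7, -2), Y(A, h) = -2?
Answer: 631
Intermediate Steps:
p = -2
p*m(-3) + 5⁴ = -2*(-3) + 5⁴ = 6 + 625 = 631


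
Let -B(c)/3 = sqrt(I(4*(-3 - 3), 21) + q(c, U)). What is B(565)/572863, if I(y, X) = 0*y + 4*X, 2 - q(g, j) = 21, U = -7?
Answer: -3*sqrt(65)/572863 ≈ -4.2221e-5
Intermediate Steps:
q(g, j) = -19 (q(g, j) = 2 - 1*21 = 2 - 21 = -19)
I(y, X) = 4*X (I(y, X) = 0 + 4*X = 4*X)
B(c) = -3*sqrt(65) (B(c) = -3*sqrt(4*21 - 19) = -3*sqrt(84 - 19) = -3*sqrt(65))
B(565)/572863 = -3*sqrt(65)/572863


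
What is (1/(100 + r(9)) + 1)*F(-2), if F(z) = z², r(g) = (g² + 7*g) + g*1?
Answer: 1016/253 ≈ 4.0158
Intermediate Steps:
r(g) = g² + 8*g (r(g) = (g² + 7*g) + g = g² + 8*g)
(1/(100 + r(9)) + 1)*F(-2) = (1/(100 + 9*(8 + 9)) + 1)*(-2)² = (1/(100 + 9*17) + 1)*4 = (1/(100 + 153) + 1)*4 = (1/253 + 1)*4 = (254/253)*4 = 1016/253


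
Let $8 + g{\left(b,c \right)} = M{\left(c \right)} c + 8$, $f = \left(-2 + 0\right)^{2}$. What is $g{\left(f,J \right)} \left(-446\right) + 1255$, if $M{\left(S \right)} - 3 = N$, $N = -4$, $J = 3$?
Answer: $2593$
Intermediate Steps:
$M{\left(S \right)} = -1$ ($M{\left(S \right)} = 3 - 4 = -1$)
$f = 4$ ($f = \left(-2\right)^{2} = 4$)
$g{\left(b,c \right)} = - c$ ($g{\left(b,c \right)} = -8 - \left(-8 + c\right) = - c$)
$g{\left(f,J \right)} \left(-446\right) + 1255 = \left(-1\right) 3 \left(-446\right) + 1255 = \left(-3\right) \left(-446\right) + 1255 = 1338 + 1255 = 2593$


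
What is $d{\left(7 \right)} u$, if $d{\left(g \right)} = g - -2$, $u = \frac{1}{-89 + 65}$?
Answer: $- \frac{3}{8} \approx -0.375$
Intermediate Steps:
$u = - \frac{1}{24}$ ($u = \frac{1}{-24} = - \frac{1}{24} \approx -0.041667$)
$d{\left(g \right)} = 2 + g$ ($d{\left(g \right)} = g + 2 = 2 + g$)
$d{\left(7 \right)} u = \left(2 + 7\right) \left(- \frac{1}{24}\right) = 9 \left(- \frac{1}{24}\right) = - \frac{3}{8}$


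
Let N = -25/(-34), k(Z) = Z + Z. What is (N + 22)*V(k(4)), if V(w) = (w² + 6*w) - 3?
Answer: 84257/34 ≈ 2478.1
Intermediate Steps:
k(Z) = 2*Z
N = 25/34 (N = -25*(-1/34) = 25/34 ≈ 0.73529)
V(w) = -3 + w² + 6*w
(N + 22)*V(k(4)) = (25/34 + 22)*(-3 + (2*4)² + 6*(2*4)) = 773*(-3 + 8² + 6*8)/34 = 773*(-3 + 64 + 48)/34 = (773/34)*109 = 84257/34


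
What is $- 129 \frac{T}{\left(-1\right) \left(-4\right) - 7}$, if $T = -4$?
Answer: $-172$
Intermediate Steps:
$- 129 \frac{T}{\left(-1\right) \left(-4\right) - 7} = - 129 \frac{1}{\left(-1\right) \left(-4\right) - 7} \left(-4\right) = - 129 \frac{1}{4 - 7} \left(-4\right) = - 129 \frac{1}{-3} \left(-4\right) = - 129 \left(\left(- \frac{1}{3}\right) \left(-4\right)\right) = \left(-129\right) \frac{4}{3} = -172$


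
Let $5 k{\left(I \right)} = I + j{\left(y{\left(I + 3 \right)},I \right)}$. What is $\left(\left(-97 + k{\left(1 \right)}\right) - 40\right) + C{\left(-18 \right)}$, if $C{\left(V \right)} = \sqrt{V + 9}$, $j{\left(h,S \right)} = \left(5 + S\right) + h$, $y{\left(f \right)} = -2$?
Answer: $-136 + 3 i \approx -136.0 + 3.0 i$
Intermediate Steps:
$j{\left(h,S \right)} = 5 + S + h$
$C{\left(V \right)} = \sqrt{9 + V}$
$k{\left(I \right)} = \frac{3}{5} + \frac{2 I}{5}$ ($k{\left(I \right)} = \frac{I + \left(5 + I - 2\right)}{5} = \frac{I + \left(3 + I\right)}{5} = \frac{3 + 2 I}{5} = \frac{3}{5} + \frac{2 I}{5}$)
$\left(\left(-97 + k{\left(1 \right)}\right) - 40\right) + C{\left(-18 \right)} = \left(\left(-97 + \left(\frac{3}{5} + \frac{2}{5} \cdot 1\right)\right) - 40\right) + \sqrt{9 - 18} = \left(\left(-97 + \left(\frac{3}{5} + \frac{2}{5}\right)\right) - 40\right) + \sqrt{-9} = \left(\left(-97 + 1\right) - 40\right) + 3 i = \left(-96 - 40\right) + 3 i = -136 + 3 i$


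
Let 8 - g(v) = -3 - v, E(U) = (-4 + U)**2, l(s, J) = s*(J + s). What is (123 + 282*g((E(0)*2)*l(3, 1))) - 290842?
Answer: -179329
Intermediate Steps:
g(v) = 11 + v (g(v) = 8 - (-3 - v) = 8 + (3 + v) = 11 + v)
(123 + 282*g((E(0)*2)*l(3, 1))) - 290842 = (123 + 282*(11 + ((-4 + 0)**2*2)*(3*(1 + 3)))) - 290842 = (123 + 282*(11 + ((-4)**2*2)*(3*4))) - 290842 = (123 + 282*(11 + (16*2)*12)) - 290842 = (123 + 282*(11 + 32*12)) - 290842 = (123 + 282*(11 + 384)) - 290842 = (123 + 282*395) - 290842 = (123 + 111390) - 290842 = 111513 - 290842 = -179329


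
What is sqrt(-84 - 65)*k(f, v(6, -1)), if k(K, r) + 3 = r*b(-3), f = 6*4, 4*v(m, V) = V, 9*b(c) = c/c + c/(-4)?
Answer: -439*I*sqrt(149)/144 ≈ -37.213*I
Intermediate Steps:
b(c) = 1/9 - c/36 (b(c) = (c/c + c/(-4))/9 = (1 + c*(-1/4))/9 = (1 - c/4)/9 = 1/9 - c/36)
v(m, V) = V/4
f = 24
k(K, r) = -3 + 7*r/36 (k(K, r) = -3 + r*(1/9 - 1/36*(-3)) = -3 + r*(1/9 + 1/12) = -3 + r*(7/36) = -3 + 7*r/36)
sqrt(-84 - 65)*k(f, v(6, -1)) = sqrt(-84 - 65)*(-3 + 7*((1/4)*(-1))/36) = sqrt(-149)*(-3 + (7/36)*(-1/4)) = (I*sqrt(149))*(-3 - 7/144) = (I*sqrt(149))*(-439/144) = -439*I*sqrt(149)/144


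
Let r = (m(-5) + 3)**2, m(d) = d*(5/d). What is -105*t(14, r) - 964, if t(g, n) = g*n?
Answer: -95044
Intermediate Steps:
m(d) = 5
r = 64 (r = (5 + 3)**2 = 8**2 = 64)
-105*t(14, r) - 964 = -1470*64 - 964 = -105*896 - 964 = -94080 - 964 = -95044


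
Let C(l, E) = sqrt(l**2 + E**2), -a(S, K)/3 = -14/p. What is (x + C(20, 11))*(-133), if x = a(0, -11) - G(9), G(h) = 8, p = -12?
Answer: 3059/2 - 133*sqrt(521) ≈ -1506.3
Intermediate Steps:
a(S, K) = -7/2 (a(S, K) = -(-42)/(-12) = -(-42)*(-1)/12 = -3*7/6 = -7/2)
C(l, E) = sqrt(E**2 + l**2)
x = -23/2 (x = -7/2 - 1*8 = -7/2 - 8 = -23/2 ≈ -11.500)
(x + C(20, 11))*(-133) = (-23/2 + sqrt(11**2 + 20**2))*(-133) = (-23/2 + sqrt(121 + 400))*(-133) = (-23/2 + sqrt(521))*(-133) = 3059/2 - 133*sqrt(521)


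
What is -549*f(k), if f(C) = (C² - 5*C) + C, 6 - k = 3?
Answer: 1647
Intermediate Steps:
k = 3 (k = 6 - 1*3 = 6 - 3 = 3)
f(C) = C² - 4*C
-549*f(k) = -549*3*(-4 + 3) = -549*3*(-1) = -549*(-3) = 1647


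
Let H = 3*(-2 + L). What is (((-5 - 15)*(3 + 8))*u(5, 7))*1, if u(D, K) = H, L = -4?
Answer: 3960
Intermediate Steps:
H = -18 (H = 3*(-2 - 4) = 3*(-6) = -18)
u(D, K) = -18
(((-5 - 15)*(3 + 8))*u(5, 7))*1 = (((-5 - 15)*(3 + 8))*(-18))*1 = (-20*11*(-18))*1 = -220*(-18)*1 = 3960*1 = 3960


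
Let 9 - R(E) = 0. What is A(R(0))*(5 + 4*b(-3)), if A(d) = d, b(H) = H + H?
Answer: -171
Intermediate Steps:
b(H) = 2*H
R(E) = 9 (R(E) = 9 - 1*0 = 9 + 0 = 9)
A(R(0))*(5 + 4*b(-3)) = 9*(5 + 4*(2*(-3))) = 9*(5 + 4*(-6)) = 9*(5 - 24) = 9*(-19) = -171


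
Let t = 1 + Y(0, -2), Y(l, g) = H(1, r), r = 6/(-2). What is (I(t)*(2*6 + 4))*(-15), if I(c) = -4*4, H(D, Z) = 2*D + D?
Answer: 3840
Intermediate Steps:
r = -3 (r = 6*(-½) = -3)
H(D, Z) = 3*D
Y(l, g) = 3 (Y(l, g) = 3*1 = 3)
t = 4 (t = 1 + 3 = 4)
I(c) = -16
(I(t)*(2*6 + 4))*(-15) = -16*(2*6 + 4)*(-15) = -16*(12 + 4)*(-15) = -16*16*(-15) = -256*(-15) = 3840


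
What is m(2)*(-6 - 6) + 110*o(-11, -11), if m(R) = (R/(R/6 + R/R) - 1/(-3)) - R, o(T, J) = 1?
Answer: 112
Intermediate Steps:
m(R) = 1/3 - R + R/(1 + R/6) (m(R) = (R/(R*(1/6) + 1) - 1*(-1/3)) - R = (R/(R/6 + 1) + 1/3) - R = (R/(1 + R/6) + 1/3) - R = (1/3 + R/(1 + R/6)) - R = 1/3 - R + R/(1 + R/6))
m(2)*(-6 - 6) + 110*o(-11, -11) = ((2 - 1*2**2 + (1/3)*2)/(6 + 2))*(-6 - 6) + 110*1 = ((2 - 1*4 + 2/3)/8)*(-12) + 110 = ((2 - 4 + 2/3)/8)*(-12) + 110 = ((1/8)*(-4/3))*(-12) + 110 = -1/6*(-12) + 110 = 2 + 110 = 112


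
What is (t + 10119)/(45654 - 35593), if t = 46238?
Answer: 56357/10061 ≈ 5.6015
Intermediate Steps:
(t + 10119)/(45654 - 35593) = (46238 + 10119)/(45654 - 35593) = 56357/10061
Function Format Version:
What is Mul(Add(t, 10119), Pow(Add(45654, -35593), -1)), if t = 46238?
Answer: Rational(56357, 10061) ≈ 5.6015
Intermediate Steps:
Mul(Add(t, 10119), Pow(Add(45654, -35593), -1)) = Mul(Add(46238, 10119), Pow(Add(45654, -35593), -1)) = Mul(56357, Pow(10061, -1)) = Mul(56357, Rational(1, 10061)) = Rational(56357, 10061)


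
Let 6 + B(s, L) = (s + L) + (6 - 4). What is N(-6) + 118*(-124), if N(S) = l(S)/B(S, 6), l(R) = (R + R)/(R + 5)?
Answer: -14635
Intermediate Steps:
B(s, L) = -4 + L + s (B(s, L) = -6 + ((s + L) + (6 - 4)) = -6 + ((L + s) + 2) = -6 + (2 + L + s) = -4 + L + s)
l(R) = 2*R/(5 + R) (l(R) = (2*R)/(5 + R) = 2*R/(5 + R))
N(S) = 2*S/((2 + S)*(5 + S)) (N(S) = (2*S/(5 + S))/(-4 + 6 + S) = (2*S/(5 + S))/(2 + S) = 2*S/((2 + S)*(5 + S)))
N(-6) + 118*(-124) = 2*(-6)/((2 - 6)*(5 - 6)) + 118*(-124) = 2*(-6)/(-4*(-1)) - 14632 = 2*(-6)*(-1/4)*(-1) - 14632 = -3 - 14632 = -14635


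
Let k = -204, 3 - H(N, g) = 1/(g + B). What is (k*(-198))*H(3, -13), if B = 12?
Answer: 161568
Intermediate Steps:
H(N, g) = 3 - 1/(12 + g) (H(N, g) = 3 - 1/(g + 12) = 3 - 1/(12 + g))
(k*(-198))*H(3, -13) = (-204*(-198))*((35 + 3*(-13))/(12 - 13)) = 40392*((35 - 39)/(-1)) = 40392*(-1*(-4)) = 40392*4 = 161568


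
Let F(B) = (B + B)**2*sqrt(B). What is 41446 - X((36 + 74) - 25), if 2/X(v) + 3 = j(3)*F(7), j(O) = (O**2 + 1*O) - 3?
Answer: 300923697964/7260621 - 392*sqrt(7)/2420207 ≈ 41446.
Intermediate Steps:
j(O) = -3 + O + O**2 (j(O) = (O**2 + O) - 3 = (O + O**2) - 3 = -3 + O + O**2)
F(B) = 4*B**(5/2) (F(B) = (2*B)**2*sqrt(B) = (4*B**2)*sqrt(B) = 4*B**(5/2))
X(v) = 2/(-3 + 1764*sqrt(7)) (X(v) = 2/(-3 + (-3 + 3 + 3**2)*(4*7**(5/2))) = 2/(-3 + (-3 + 3 + 9)*(4*(49*sqrt(7)))) = 2/(-3 + 9*(196*sqrt(7))) = 2/(-3 + 1764*sqrt(7)))
41446 - X((36 + 74) - 25) = 41446 - (2/7260621 + 392*sqrt(7)/2420207) = 41446 + (-2/7260621 - 392*sqrt(7)/2420207) = 300923697964/7260621 - 392*sqrt(7)/2420207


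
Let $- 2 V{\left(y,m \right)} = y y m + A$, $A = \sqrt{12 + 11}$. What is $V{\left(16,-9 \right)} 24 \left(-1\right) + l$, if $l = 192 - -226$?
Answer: $-27230 + 12 \sqrt{23} \approx -27172.0$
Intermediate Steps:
$A = \sqrt{23} \approx 4.7958$
$l = 418$ ($l = 192 + 226 = 418$)
$V{\left(y,m \right)} = - \frac{\sqrt{23}}{2} - \frac{m y^{2}}{2}$ ($V{\left(y,m \right)} = - \frac{y y m + \sqrt{23}}{2} = - \frac{y^{2} m + \sqrt{23}}{2} = - \frac{m y^{2} + \sqrt{23}}{2} = - \frac{\sqrt{23} + m y^{2}}{2} = - \frac{\sqrt{23}}{2} - \frac{m y^{2}}{2}$)
$V{\left(16,-9 \right)} 24 \left(-1\right) + l = \left(- \frac{\sqrt{23}}{2} - - \frac{9 \cdot 16^{2}}{2}\right) 24 \left(-1\right) + 418 = \left(- \frac{\sqrt{23}}{2} - \left(- \frac{9}{2}\right) 256\right) \left(-24\right) + 418 = \left(- \frac{\sqrt{23}}{2} + 1152\right) \left(-24\right) + 418 = \left(1152 - \frac{\sqrt{23}}{2}\right) \left(-24\right) + 418 = \left(-27648 + 12 \sqrt{23}\right) + 418 = -27230 + 12 \sqrt{23}$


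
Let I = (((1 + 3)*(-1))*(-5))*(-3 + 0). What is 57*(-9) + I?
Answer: -573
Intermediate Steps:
I = -60 (I = ((4*(-1))*(-5))*(-3) = -4*(-5)*(-3) = 20*(-3) = -60)
57*(-9) + I = 57*(-9) - 60 = -513 - 60 = -573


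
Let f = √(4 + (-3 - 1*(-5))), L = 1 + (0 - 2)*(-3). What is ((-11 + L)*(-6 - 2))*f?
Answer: 32*√6 ≈ 78.384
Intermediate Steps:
L = 7 (L = 1 - 2*(-3) = 1 + 6 = 7)
f = √6 (f = √(4 + (-3 + 5)) = √(4 + 2) = √6 ≈ 2.4495)
((-11 + L)*(-6 - 2))*f = ((-11 + 7)*(-6 - 2))*√6 = (-4*(-8))*√6 = 32*√6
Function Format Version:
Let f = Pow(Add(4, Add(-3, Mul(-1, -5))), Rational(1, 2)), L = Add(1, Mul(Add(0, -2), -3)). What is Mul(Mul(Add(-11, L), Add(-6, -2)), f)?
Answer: Mul(32, Pow(6, Rational(1, 2))) ≈ 78.384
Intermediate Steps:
L = 7 (L = Add(1, Mul(-2, -3)) = Add(1, 6) = 7)
f = Pow(6, Rational(1, 2)) (f = Pow(Add(4, Add(-3, 5)), Rational(1, 2)) = Pow(Add(4, 2), Rational(1, 2)) = Pow(6, Rational(1, 2)) ≈ 2.4495)
Mul(Mul(Add(-11, L), Add(-6, -2)), f) = Mul(Mul(Add(-11, 7), Add(-6, -2)), Pow(6, Rational(1, 2))) = Mul(Mul(-4, -8), Pow(6, Rational(1, 2))) = Mul(32, Pow(6, Rational(1, 2)))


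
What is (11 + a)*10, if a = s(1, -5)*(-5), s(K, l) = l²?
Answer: -1140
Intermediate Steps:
a = -125 (a = (-5)²*(-5) = 25*(-5) = -125)
(11 + a)*10 = (11 - 125)*10 = -114*10 = -1140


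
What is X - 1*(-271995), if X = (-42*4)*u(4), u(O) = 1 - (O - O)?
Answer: 271827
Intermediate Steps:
u(O) = 1 (u(O) = 1 - 1*0 = 1 + 0 = 1)
X = -168 (X = -42*4*1 = -168*1 = -168)
X - 1*(-271995) = -168 - 1*(-271995) = -168 + 271995 = 271827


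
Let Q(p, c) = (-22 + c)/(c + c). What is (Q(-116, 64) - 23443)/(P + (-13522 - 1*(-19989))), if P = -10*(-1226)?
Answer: -1500331/1198528 ≈ -1.2518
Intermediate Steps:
Q(p, c) = (-22 + c)/(2*c) (Q(p, c) = (-22 + c)/((2*c)) = (-22 + c)*(1/(2*c)) = (-22 + c)/(2*c))
P = 12260
(Q(-116, 64) - 23443)/(P + (-13522 - 1*(-19989))) = ((1/2)*(-22 + 64)/64 - 23443)/(12260 + (-13522 - 1*(-19989))) = ((1/2)*(1/64)*42 - 23443)/(12260 + (-13522 + 19989)) = (21/64 - 23443)/(12260 + 6467) = -1500331/64/18727 = -1500331/64*1/18727 = -1500331/1198528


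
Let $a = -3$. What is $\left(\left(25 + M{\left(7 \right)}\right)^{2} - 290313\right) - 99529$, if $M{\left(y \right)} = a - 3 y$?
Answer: $-389841$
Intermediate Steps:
$M{\left(y \right)} = -3 - 3 y$
$\left(\left(25 + M{\left(7 \right)}\right)^{2} - 290313\right) - 99529 = \left(\left(25 - 24\right)^{2} - 290313\right) - 99529 = \left(1^{2} - 290313\right) - 99529 = \left(1 - 290313\right) - 99529 = -290312 - 99529 = -389841$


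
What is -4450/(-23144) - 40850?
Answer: -472713975/11572 ≈ -40850.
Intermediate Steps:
-4450/(-23144) - 40850 = -4450*(-1/23144) - 40850 = 2225/11572 - 40850 = -472713975/11572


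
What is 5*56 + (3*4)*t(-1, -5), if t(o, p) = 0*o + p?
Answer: 220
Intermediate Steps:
t(o, p) = p (t(o, p) = 0 + p = p)
5*56 + (3*4)*t(-1, -5) = 5*56 + (3*4)*(-5) = 280 + 12*(-5) = 280 - 60 = 220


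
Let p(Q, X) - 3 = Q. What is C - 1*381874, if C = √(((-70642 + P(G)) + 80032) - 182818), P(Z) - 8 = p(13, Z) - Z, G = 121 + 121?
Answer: -381874 + 3*I*√19294 ≈ -3.8187e+5 + 416.71*I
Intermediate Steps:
p(Q, X) = 3 + Q
G = 242
P(Z) = 24 - Z (P(Z) = 8 + ((3 + 13) - Z) = 8 + (16 - Z) = 24 - Z)
C = 3*I*√19294 (C = √(((-70642 + (24 - 1*242)) + 80032) - 182818) = √(((-70642 + (24 - 242)) + 80032) - 182818) = √(((-70642 - 218) + 80032) - 182818) = √((-70860 + 80032) - 182818) = √(9172 - 182818) = √(-173646) = 3*I*√19294 ≈ 416.71*I)
C - 1*381874 = 3*I*√19294 - 1*381874 = 3*I*√19294 - 381874 = -381874 + 3*I*√19294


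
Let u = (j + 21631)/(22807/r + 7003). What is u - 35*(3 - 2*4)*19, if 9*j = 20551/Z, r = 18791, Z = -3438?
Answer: 13553532123613141/4072467841560 ≈ 3328.1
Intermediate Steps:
j = -20551/30942 (j = (20551/(-3438))/9 = (20551*(-1/3438))/9 = (⅑)*(-20551/3438) = -20551/30942 ≈ -0.66418)
u = 12576550426141/4072467841560 (u = (-20551/30942 + 21631)/(22807/18791 + 7003) = 669285851/(30942*(22807*(1/18791) + 7003)) = 669285851/(30942*(22807/18791 + 7003)) = 669285851/(30942*(131616180/18791)) = (669285851/30942)*(18791/131616180) = 12576550426141/4072467841560 ≈ 3.0882)
u - 35*(3 - 2*4)*19 = 12576550426141/4072467841560 - 35*(3 - 2*4)*19 = 12576550426141/4072467841560 - 35*(3 - 8)*19 = 12576550426141/4072467841560 - 35*(-5)*19 = 12576550426141/4072467841560 - (-175)*19 = 12576550426141/4072467841560 - 1*(-3325) = 12576550426141/4072467841560 + 3325 = 13553532123613141/4072467841560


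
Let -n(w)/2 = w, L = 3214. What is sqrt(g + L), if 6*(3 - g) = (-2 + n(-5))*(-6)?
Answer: 5*sqrt(129) ≈ 56.789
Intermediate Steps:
n(w) = -2*w
g = 11 (g = 3 - (-2 - 2*(-5))*(-6)/6 = 3 - (-2 + 10)*(-6)/6 = 3 - 4*(-6)/3 = 3 - 1/6*(-48) = 3 + 8 = 11)
sqrt(g + L) = sqrt(11 + 3214) = sqrt(3225) = 5*sqrt(129)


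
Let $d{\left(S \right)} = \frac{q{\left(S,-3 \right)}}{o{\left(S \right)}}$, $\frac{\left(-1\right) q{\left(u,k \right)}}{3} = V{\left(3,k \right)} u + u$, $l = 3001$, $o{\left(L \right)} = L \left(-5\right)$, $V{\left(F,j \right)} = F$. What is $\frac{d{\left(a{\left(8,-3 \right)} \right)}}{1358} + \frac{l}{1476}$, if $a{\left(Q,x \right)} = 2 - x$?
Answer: $\frac{10197251}{5011020} \approx 2.035$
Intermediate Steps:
$o{\left(L \right)} = - 5 L$
$q{\left(u,k \right)} = - 12 u$ ($q{\left(u,k \right)} = - 3 \left(3 u + u\right) = - 3 \cdot 4 u = - 12 u$)
$d{\left(S \right)} = \frac{12}{5}$ ($d{\left(S \right)} = \frac{\left(-12\right) S}{\left(-5\right) S} = - 12 S \left(- \frac{1}{5 S}\right) = \frac{12}{5}$)
$\frac{d{\left(a{\left(8,-3 \right)} \right)}}{1358} + \frac{l}{1476} = \frac{12}{5 \cdot 1358} + \frac{3001}{1476} = \frac{12}{5} \cdot \frac{1}{1358} + 3001 \cdot \frac{1}{1476} = \frac{6}{3395} + \frac{3001}{1476} = \frac{10197251}{5011020}$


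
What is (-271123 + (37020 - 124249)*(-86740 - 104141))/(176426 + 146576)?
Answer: 8325043813/161501 ≈ 51548.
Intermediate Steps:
(-271123 + (37020 - 124249)*(-86740 - 104141))/(176426 + 146576) = (-271123 - 87229*(-190881))/323002 = (-271123 + 16650358749)*(1/323002) = 16650087626*(1/323002) = 8325043813/161501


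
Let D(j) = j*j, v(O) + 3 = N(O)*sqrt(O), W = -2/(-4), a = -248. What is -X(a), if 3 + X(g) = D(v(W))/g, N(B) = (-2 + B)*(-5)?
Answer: 6249/1984 - 45*sqrt(2)/496 ≈ 3.0214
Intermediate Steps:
W = 1/2 (W = -2*(-1/4) = 1/2 ≈ 0.50000)
N(B) = 10 - 5*B
v(O) = -3 + sqrt(O)*(10 - 5*O) (v(O) = -3 + (10 - 5*O)*sqrt(O) = -3 + sqrt(O)*(10 - 5*O))
D(j) = j**2
X(g) = -3 + (-3 + 15*sqrt(2)/4)**2/g (X(g) = -3 + (-3 + 5*sqrt(1/2)*(2 - 1*1/2))**2/g = -3 + (-3 + 5*(sqrt(2)/2)*(2 - 1/2))**2/g = -3 + (-3 + 5*(sqrt(2)/2)*(3/2))**2/g = -3 + (-3 + 15*sqrt(2)/4)**2/g)
-X(a) = -3*(99 - 60*sqrt(2) - 8*(-248))/(8*(-248)) = -3*(-1)*(99 - 60*sqrt(2) + 1984)/(8*248) = -3*(-1)*(2083 - 60*sqrt(2))/(8*248) = -(-6249/1984 + 45*sqrt(2)/496) = 6249/1984 - 45*sqrt(2)/496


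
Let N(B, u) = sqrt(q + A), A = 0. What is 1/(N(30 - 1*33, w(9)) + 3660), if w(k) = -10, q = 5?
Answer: 732/2679119 - sqrt(5)/13395595 ≈ 0.00027306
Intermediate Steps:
N(B, u) = sqrt(5) (N(B, u) = sqrt(5 + 0) = sqrt(5))
1/(N(30 - 1*33, w(9)) + 3660) = 1/(sqrt(5) + 3660) = 1/(3660 + sqrt(5))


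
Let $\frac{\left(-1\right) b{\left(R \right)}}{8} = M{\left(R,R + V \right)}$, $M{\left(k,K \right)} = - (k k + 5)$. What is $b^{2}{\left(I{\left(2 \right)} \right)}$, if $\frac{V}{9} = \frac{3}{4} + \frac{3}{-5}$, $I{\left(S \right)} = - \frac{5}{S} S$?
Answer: $57600$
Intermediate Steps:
$I{\left(S \right)} = -5$
$V = \frac{27}{20}$ ($V = 9 \left(\frac{3}{4} + \frac{3}{-5}\right) = 9 \left(3 \cdot \frac{1}{4} + 3 \left(- \frac{1}{5}\right)\right) = 9 \left(\frac{3}{4} - \frac{3}{5}\right) = 9 \cdot \frac{3}{20} = \frac{27}{20} \approx 1.35$)
$M{\left(k,K \right)} = -5 - k^{2}$ ($M{\left(k,K \right)} = - (k^{2} + 5) = - (5 + k^{2}) = -5 - k^{2}$)
$b{\left(R \right)} = 40 + 8 R^{2}$ ($b{\left(R \right)} = - 8 \left(-5 - R^{2}\right) = 40 + 8 R^{2}$)
$b^{2}{\left(I{\left(2 \right)} \right)} = \left(40 + 8 \left(-5\right)^{2}\right)^{2} = \left(40 + 8 \cdot 25\right)^{2} = \left(40 + 200\right)^{2} = 240^{2} = 57600$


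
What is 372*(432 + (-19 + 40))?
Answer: 168516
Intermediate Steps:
372*(432 + (-19 + 40)) = 372*(432 + 21) = 372*453 = 168516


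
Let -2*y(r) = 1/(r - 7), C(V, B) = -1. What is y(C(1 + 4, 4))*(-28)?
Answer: -7/4 ≈ -1.7500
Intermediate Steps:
y(r) = -1/(2*(-7 + r)) (y(r) = -1/(2*(r - 7)) = -1/(2*(-7 + r)))
y(C(1 + 4, 4))*(-28) = -1/(-14 + 2*(-1))*(-28) = -1/(-14 - 2)*(-28) = -1/(-16)*(-28) = -1*(-1/16)*(-28) = (1/16)*(-28) = -7/4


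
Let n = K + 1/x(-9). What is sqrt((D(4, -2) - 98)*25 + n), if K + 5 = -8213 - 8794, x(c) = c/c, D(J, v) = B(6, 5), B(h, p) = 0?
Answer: I*sqrt(19461) ≈ 139.5*I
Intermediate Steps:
D(J, v) = 0
x(c) = 1
K = -17012 (K = -5 + (-8213 - 8794) = -5 - 17007 = -17012)
n = -17011 (n = -17012 + 1/1 = -17012 + 1 = -17011)
sqrt((D(4, -2) - 98)*25 + n) = sqrt((0 - 98)*25 - 17011) = sqrt(-98*25 - 17011) = sqrt(-2450 - 17011) = sqrt(-19461) = I*sqrt(19461)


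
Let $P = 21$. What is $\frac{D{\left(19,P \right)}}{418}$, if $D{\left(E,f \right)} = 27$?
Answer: $\frac{27}{418} \approx 0.064593$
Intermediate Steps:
$\frac{D{\left(19,P \right)}}{418} = \frac{27}{418}$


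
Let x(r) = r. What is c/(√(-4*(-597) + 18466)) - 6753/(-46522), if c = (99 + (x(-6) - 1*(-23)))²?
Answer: 6753/46522 + 6728*√20854/10427 ≈ 93.325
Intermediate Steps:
c = 13456 (c = (99 + (-6 - 1*(-23)))² = (99 + (-6 + 23))² = (99 + 17)² = 116² = 13456)
c/(√(-4*(-597) + 18466)) - 6753/(-46522) = 13456/(√(-4*(-597) + 18466)) - 6753/(-46522) = 13456/(√(2388 + 18466)) - 6753*(-1/46522) = 13456/(√20854) + 6753/46522 = 13456*(√20854/20854) + 6753/46522 = 6728*√20854/10427 + 6753/46522 = 6753/46522 + 6728*√20854/10427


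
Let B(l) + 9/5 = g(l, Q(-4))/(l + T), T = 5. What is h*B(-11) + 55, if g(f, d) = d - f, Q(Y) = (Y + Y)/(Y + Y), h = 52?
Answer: -713/5 ≈ -142.60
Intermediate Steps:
Q(Y) = 1 (Q(Y) = (2*Y)/((2*Y)) = (2*Y)*(1/(2*Y)) = 1)
B(l) = -9/5 + (1 - l)/(5 + l) (B(l) = -9/5 + (1 - l)/(l + 5) = -9/5 + (1 - l)/(5 + l))
h*B(-11) + 55 = 52*(2*(-20 - 7*(-11))/(5*(5 - 11))) + 55 = 52*((⅖)*(-20 + 77)/(-6)) + 55 = 52*((⅖)*(-⅙)*57) + 55 = 52*(-19/5) + 55 = -988/5 + 55 = -713/5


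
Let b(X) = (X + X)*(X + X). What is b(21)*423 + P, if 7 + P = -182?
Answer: 745983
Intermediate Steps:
b(X) = 4*X**2 (b(X) = (2*X)*(2*X) = 4*X**2)
P = -189 (P = -7 - 182 = -189)
b(21)*423 + P = (4*21**2)*423 - 189 = (4*441)*423 - 189 = 1764*423 - 189 = 746172 - 189 = 745983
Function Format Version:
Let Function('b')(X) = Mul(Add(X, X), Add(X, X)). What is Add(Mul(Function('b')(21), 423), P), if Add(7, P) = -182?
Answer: 745983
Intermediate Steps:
Function('b')(X) = Mul(4, Pow(X, 2)) (Function('b')(X) = Mul(Mul(2, X), Mul(2, X)) = Mul(4, Pow(X, 2)))
P = -189 (P = Add(-7, -182) = -189)
Add(Mul(Function('b')(21), 423), P) = Add(Mul(Mul(4, Pow(21, 2)), 423), -189) = Add(Mul(Mul(4, 441), 423), -189) = Add(Mul(1764, 423), -189) = Add(746172, -189) = 745983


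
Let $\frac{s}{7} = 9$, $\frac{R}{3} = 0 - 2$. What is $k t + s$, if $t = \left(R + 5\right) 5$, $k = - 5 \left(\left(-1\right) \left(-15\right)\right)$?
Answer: $438$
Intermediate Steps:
$R = -6$ ($R = 3 \left(0 - 2\right) = 3 \left(-2\right) = -6$)
$k = -75$ ($k = \left(-5\right) 15 = -75$)
$s = 63$ ($s = 7 \cdot 9 = 63$)
$t = -5$ ($t = \left(-6 + 5\right) 5 = \left(-1\right) 5 = -5$)
$k t + s = \left(-75\right) \left(-5\right) + 63 = 375 + 63 = 438$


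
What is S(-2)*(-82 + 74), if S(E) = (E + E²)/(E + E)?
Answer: 4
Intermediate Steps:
S(E) = (E + E²)/(2*E) (S(E) = (E + E²)/((2*E)) = (E + E²)*(1/(2*E)) = (E + E²)/(2*E))
S(-2)*(-82 + 74) = (½ + (½)*(-2))*(-82 + 74) = (½ - 1)*(-8) = -½*(-8) = 4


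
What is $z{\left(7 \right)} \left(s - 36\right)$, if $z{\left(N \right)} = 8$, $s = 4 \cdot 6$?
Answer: $-96$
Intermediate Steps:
$s = 24$
$z{\left(7 \right)} \left(s - 36\right) = 8 \left(24 - 36\right) = 8 \left(-12\right) = -96$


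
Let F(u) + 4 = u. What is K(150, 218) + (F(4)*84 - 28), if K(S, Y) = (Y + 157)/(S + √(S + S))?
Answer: -3769/148 - 25*√3/148 ≈ -25.759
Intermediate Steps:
F(u) = -4 + u
K(S, Y) = (157 + Y)/(S + √2*√S) (K(S, Y) = (157 + Y)/(S + √(2*S)) = (157 + Y)/(S + √2*√S))
K(150, 218) + (F(4)*84 - 28) = (157 + 218)/(150 + √2*√150) + ((-4 + 4)*84 - 28) = 375/(150 + √2*(5*√6)) + (0*84 - 28) = 375/(150 + 10*√3) + (0 - 28) = 375/(150 + 10*√3) - 28 = -28 + 375/(150 + 10*√3)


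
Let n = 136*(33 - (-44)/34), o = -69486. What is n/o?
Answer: -2332/34743 ≈ -0.067121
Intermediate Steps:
n = 4664 (n = 136*(33 - (-44)/34) = 136*(33 - 4*(-11/34)) = 136*(33 + 22/17) = 136*(583/17) = 4664)
n/o = 4664/(-69486) = 4664*(-1/69486) = -2332/34743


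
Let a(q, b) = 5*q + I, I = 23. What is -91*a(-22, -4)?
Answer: 7917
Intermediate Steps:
a(q, b) = 23 + 5*q (a(q, b) = 5*q + 23 = 23 + 5*q)
-91*a(-22, -4) = -91*(23 + 5*(-22)) = -91*(23 - 110) = -91*(-87) = 7917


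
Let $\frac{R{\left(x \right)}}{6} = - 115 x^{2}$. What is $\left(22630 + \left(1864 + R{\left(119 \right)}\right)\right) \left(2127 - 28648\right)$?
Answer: $258489472516$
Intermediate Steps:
$R{\left(x \right)} = - 690 x^{2}$ ($R{\left(x \right)} = 6 \left(- 115 x^{2}\right) = - 690 x^{2}$)
$\left(22630 + \left(1864 + R{\left(119 \right)}\right)\right) \left(2127 - 28648\right) = \left(22630 + \left(1864 - 690 \cdot 119^{2}\right)\right) \left(2127 - 28648\right) = \left(22630 + \left(1864 - 9771090\right)\right) \left(-26521\right) = \left(22630 - 9769226\right) \left(-26521\right) = \left(-9746596\right) \left(-26521\right) = 258489472516$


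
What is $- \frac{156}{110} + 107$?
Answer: $\frac{5807}{55} \approx 105.58$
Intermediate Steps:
$- \frac{156}{110} + 107 = \left(-156\right) \frac{1}{110} + 107 = - \frac{78}{55} + 107 = \frac{5807}{55}$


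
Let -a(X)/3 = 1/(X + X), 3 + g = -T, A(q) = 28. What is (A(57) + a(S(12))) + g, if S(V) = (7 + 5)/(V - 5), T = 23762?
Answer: -189903/8 ≈ -23738.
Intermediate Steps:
S(V) = 12/(-5 + V)
g = -23765 (g = -3 - 1*23762 = -3 - 23762 = -23765)
a(X) = -3/(2*X) (a(X) = -3/(X + X) = -3*1/(2*X) = -3/(2*X))
(A(57) + a(S(12))) + g = (28 - 3/(2*(12/(-5 + 12)))) - 23765 = (28 - 3/(2*(12/7))) - 23765 = (28 - 3/(2*(12*(⅐)))) - 23765 = (28 - 3/(2*12/7)) - 23765 = (28 - 3/2*7/12) - 23765 = (28 - 7/8) - 23765 = 217/8 - 23765 = -189903/8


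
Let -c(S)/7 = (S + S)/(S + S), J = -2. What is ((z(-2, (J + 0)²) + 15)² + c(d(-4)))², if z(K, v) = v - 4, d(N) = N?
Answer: 47524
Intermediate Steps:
z(K, v) = -4 + v
c(S) = -7 (c(S) = -7*(S + S)/(S + S) = -7*2*S/(2*S) = -7*2*S*1/(2*S) = -7*1 = -7)
((z(-2, (J + 0)²) + 15)² + c(d(-4)))² = (((-4 + (-2 + 0)²) + 15)² - 7)² = (((-4 + (-2)²) + 15)² - 7)² = (((-4 + 4) + 15)² - 7)² = ((0 + 15)² - 7)² = (15² - 7)² = (225 - 7)² = 218² = 47524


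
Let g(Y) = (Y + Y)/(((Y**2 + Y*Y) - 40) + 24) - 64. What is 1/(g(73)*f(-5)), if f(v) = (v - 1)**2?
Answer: -5321/12256956 ≈ -0.00043412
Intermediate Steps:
g(Y) = -64 + 2*Y/(-16 + 2*Y**2) (g(Y) = (2*Y)/(((Y**2 + Y**2) - 40) + 24) - 64 = (2*Y)/((2*Y**2 - 40) + 24) - 64 = (2*Y)/((-40 + 2*Y**2) + 24) - 64 = (2*Y)/(-16 + 2*Y**2) - 64 = 2*Y/(-16 + 2*Y**2) - 64 = -64 + 2*Y/(-16 + 2*Y**2))
f(v) = (-1 + v)**2
1/(g(73)*f(-5)) = 1/(((512 + 73 - 64*73**2)/(-8 + 73**2))*(-1 - 5)**2) = 1/(((512 + 73 - 64*5329)/(-8 + 5329))*(-6)**2) = 1/(((512 + 73 - 341056)/5321)*36) = 1/(((1/5321)*(-340471))*36) = 1/(-340471/5321*36) = 1/(-12256956/5321) = -5321/12256956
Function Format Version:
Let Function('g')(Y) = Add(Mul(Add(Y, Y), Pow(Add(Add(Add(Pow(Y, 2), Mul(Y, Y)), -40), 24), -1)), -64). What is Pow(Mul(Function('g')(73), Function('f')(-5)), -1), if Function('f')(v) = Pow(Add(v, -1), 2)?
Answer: Rational(-5321, 12256956) ≈ -0.00043412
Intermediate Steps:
Function('g')(Y) = Add(-64, Mul(2, Y, Pow(Add(-16, Mul(2, Pow(Y, 2))), -1))) (Function('g')(Y) = Add(Mul(Mul(2, Y), Pow(Add(Add(Add(Pow(Y, 2), Pow(Y, 2)), -40), 24), -1)), -64) = Add(Mul(Mul(2, Y), Pow(Add(Add(Mul(2, Pow(Y, 2)), -40), 24), -1)), -64) = Add(Mul(Mul(2, Y), Pow(Add(Add(-40, Mul(2, Pow(Y, 2))), 24), -1)), -64) = Add(Mul(Mul(2, Y), Pow(Add(-16, Mul(2, Pow(Y, 2))), -1)), -64) = Add(Mul(2, Y, Pow(Add(-16, Mul(2, Pow(Y, 2))), -1)), -64) = Add(-64, Mul(2, Y, Pow(Add(-16, Mul(2, Pow(Y, 2))), -1))))
Function('f')(v) = Pow(Add(-1, v), 2)
Pow(Mul(Function('g')(73), Function('f')(-5)), -1) = Pow(Mul(Mul(Pow(Add(-8, Pow(73, 2)), -1), Add(512, 73, Mul(-64, Pow(73, 2)))), Pow(Add(-1, -5), 2)), -1) = Pow(Mul(Mul(Pow(Add(-8, 5329), -1), Add(512, 73, Mul(-64, 5329))), Pow(-6, 2)), -1) = Pow(Mul(Mul(Pow(5321, -1), Add(512, 73, -341056)), 36), -1) = Pow(Mul(Mul(Rational(1, 5321), -340471), 36), -1) = Pow(Mul(Rational(-340471, 5321), 36), -1) = Pow(Rational(-12256956, 5321), -1) = Rational(-5321, 12256956)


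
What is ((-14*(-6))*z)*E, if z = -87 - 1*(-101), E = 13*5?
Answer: 76440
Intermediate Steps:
E = 65
z = 14 (z = -87 + 101 = 14)
((-14*(-6))*z)*E = (-14*(-6)*14)*65 = (84*14)*65 = 1176*65 = 76440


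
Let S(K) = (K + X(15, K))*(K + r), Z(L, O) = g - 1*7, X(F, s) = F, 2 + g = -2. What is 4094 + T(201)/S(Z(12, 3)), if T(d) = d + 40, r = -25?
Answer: 589295/144 ≈ 4092.3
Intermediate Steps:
g = -4 (g = -2 - 2 = -4)
Z(L, O) = -11 (Z(L, O) = -4 - 1*7 = -4 - 7 = -11)
S(K) = (-25 + K)*(15 + K) (S(K) = (K + 15)*(K - 25) = (15 + K)*(-25 + K) = (-25 + K)*(15 + K))
T(d) = 40 + d
4094 + T(201)/S(Z(12, 3)) = 4094 + (40 + 201)/(-375 + (-11)**2 - 10*(-11)) = 4094 + 241/(-375 + 121 + 110) = 4094 + 241/(-144) = 4094 + 241*(-1/144) = 4094 - 241/144 = 589295/144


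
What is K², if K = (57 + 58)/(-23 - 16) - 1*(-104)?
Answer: 15531481/1521 ≈ 10211.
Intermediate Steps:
K = 3941/39 (K = 115/(-39) + 104 = 115*(-1/39) + 104 = -115/39 + 104 = 3941/39 ≈ 101.05)
K² = (3941/39)² = 15531481/1521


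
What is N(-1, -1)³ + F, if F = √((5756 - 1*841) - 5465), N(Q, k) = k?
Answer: -1 + 5*I*√22 ≈ -1.0 + 23.452*I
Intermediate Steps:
F = 5*I*√22 (F = √((5756 - 841) - 5465) = √(4915 - 5465) = √(-550) = 5*I*√22 ≈ 23.452*I)
N(-1, -1)³ + F = (-1)³ + 5*I*√22 = -1 + 5*I*√22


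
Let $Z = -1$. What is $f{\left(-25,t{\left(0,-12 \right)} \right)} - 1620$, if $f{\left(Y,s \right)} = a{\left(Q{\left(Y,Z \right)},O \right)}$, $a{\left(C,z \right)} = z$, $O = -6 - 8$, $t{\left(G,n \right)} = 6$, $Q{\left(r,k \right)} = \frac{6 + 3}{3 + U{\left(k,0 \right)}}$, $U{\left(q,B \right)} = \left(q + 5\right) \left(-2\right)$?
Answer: $-1634$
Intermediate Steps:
$U{\left(q,B \right)} = -10 - 2 q$ ($U{\left(q,B \right)} = \left(5 + q\right) \left(-2\right) = -10 - 2 q$)
$Q{\left(r,k \right)} = \frac{9}{-7 - 2 k}$ ($Q{\left(r,k \right)} = \frac{6 + 3}{3 - \left(10 + 2 k\right)} = \frac{9}{-7 - 2 k}$)
$O = -14$ ($O = -6 - 8 = -14$)
$f{\left(Y,s \right)} = -14$
$f{\left(-25,t{\left(0,-12 \right)} \right)} - 1620 = -14 - 1620 = -1634$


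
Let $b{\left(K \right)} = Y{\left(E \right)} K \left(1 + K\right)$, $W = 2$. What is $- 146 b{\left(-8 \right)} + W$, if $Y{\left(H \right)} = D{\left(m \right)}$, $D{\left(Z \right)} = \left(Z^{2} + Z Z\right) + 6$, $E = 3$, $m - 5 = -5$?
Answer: $-49054$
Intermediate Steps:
$m = 0$ ($m = 5 - 5 = 0$)
$D{\left(Z \right)} = 6 + 2 Z^{2}$ ($D{\left(Z \right)} = \left(Z^{2} + Z^{2}\right) + 6 = 2 Z^{2} + 6 = 6 + 2 Z^{2}$)
$Y{\left(H \right)} = 6$ ($Y{\left(H \right)} = 6 + 2 \cdot 0^{2} = 6 + 2 \cdot 0 = 6 + 0 = 6$)
$b{\left(K \right)} = 6 K \left(1 + K\right)$
$- 146 b{\left(-8 \right)} + W = - 146 \cdot 6 \left(-8\right) \left(1 - 8\right) + 2 = - 146 \cdot 6 \left(-8\right) \left(-7\right) + 2 = \left(-146\right) 336 + 2 = -49056 + 2 = -49054$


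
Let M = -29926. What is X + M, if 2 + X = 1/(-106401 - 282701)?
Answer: -11645044657/389102 ≈ -29928.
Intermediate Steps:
X = -778205/389102 (X = -2 + 1/(-106401 - 282701) = -2 + 1/(-389102) = -2 - 1/389102 = -778205/389102 ≈ -2.0000)
X + M = -778205/389102 - 29926 = -11645044657/389102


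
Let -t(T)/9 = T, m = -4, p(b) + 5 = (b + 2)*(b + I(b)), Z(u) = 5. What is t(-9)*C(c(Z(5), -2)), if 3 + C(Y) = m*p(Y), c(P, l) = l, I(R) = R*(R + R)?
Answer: 1377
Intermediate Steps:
I(R) = 2*R² (I(R) = R*(2*R) = 2*R²)
p(b) = -5 + (2 + b)*(b + 2*b²) (p(b) = -5 + (b + 2)*(b + 2*b²) = -5 + (2 + b)*(b + 2*b²))
t(T) = -9*T
C(Y) = 17 - 20*Y² - 8*Y - 8*Y³ (C(Y) = -3 - 4*(-5 + 2*Y + 2*Y³ + 5*Y²) = -3 + (20 - 20*Y² - 8*Y - 8*Y³) = 17 - 20*Y² - 8*Y - 8*Y³)
t(-9)*C(c(Z(5), -2)) = (-9*(-9))*(17 - 20*(-2)² - 8*(-2) - 8*(-2)³) = 81*(17 - 20*4 + 16 - 8*(-8)) = 81*(17 - 80 + 16 + 64) = 81*17 = 1377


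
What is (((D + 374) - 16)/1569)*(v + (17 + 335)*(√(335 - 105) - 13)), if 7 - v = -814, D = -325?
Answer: -41305/523 + 3872*√230/523 ≈ 33.302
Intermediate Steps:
v = 821 (v = 7 - 1*(-814) = 7 + 814 = 821)
(((D + 374) - 16)/1569)*(v + (17 + 335)*(√(335 - 105) - 13)) = (((-325 + 374) - 16)/1569)*(821 + (17 + 335)*(√(335 - 105) - 13)) = ((49 - 16)*(1/1569))*(821 + 352*(√230 - 13)) = (33*(1/1569))*(821 + 352*(-13 + √230)) = 11*(821 + (-4576 + 352*√230))/523 = 11*(-3755 + 352*√230)/523 = -41305/523 + 3872*√230/523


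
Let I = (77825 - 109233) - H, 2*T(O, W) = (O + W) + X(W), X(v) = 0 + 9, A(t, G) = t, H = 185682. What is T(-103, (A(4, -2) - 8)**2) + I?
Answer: -217129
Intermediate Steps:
X(v) = 9
T(O, W) = 9/2 + O/2 + W/2 (T(O, W) = ((O + W) + 9)/2 = (9 + O + W)/2 = 9/2 + O/2 + W/2)
I = -217090 (I = (77825 - 109233) - 1*185682 = -31408 - 185682 = -217090)
T(-103, (A(4, -2) - 8)**2) + I = (9/2 + (1/2)*(-103) + (4 - 8)**2/2) - 217090 = (9/2 - 103/2 + (1/2)*(-4)**2) - 217090 = (9/2 - 103/2 + (1/2)*16) - 217090 = (9/2 - 103/2 + 8) - 217090 = -39 - 217090 = -217129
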